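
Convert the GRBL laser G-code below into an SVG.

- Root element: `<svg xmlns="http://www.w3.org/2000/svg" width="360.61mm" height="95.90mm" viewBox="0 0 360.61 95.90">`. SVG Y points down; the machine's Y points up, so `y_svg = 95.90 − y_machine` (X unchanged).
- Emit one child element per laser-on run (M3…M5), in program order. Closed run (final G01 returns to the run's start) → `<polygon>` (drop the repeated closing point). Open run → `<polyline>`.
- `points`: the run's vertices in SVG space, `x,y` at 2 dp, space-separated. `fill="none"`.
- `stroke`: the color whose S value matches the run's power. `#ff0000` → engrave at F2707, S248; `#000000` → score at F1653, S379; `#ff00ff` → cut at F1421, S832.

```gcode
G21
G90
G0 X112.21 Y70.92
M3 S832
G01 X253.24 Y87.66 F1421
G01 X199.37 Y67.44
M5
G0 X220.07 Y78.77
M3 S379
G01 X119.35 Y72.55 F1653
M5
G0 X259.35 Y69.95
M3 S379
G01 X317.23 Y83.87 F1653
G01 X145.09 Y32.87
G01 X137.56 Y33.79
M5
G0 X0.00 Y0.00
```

<svg xmlns="http://www.w3.org/2000/svg" width="360.61mm" height="95.90mm" viewBox="0 0 360.61 95.90">
  <polyline points="112.21,24.98 253.24,8.24 199.37,28.46" fill="none" stroke="#ff00ff"/>
  <polyline points="220.07,17.13 119.35,23.35" fill="none" stroke="#000000"/>
  <polyline points="259.35,25.95 317.23,12.03 145.09,63.03 137.56,62.11" fill="none" stroke="#000000"/>
</svg>

Each laser-on run becomes one SVG element. Flip Y back into SVG space with y_svg = 95.90 − y_machine.

Run 1: S832 ⇒ cut layer `#ff00ff`. The run is open, so emit a `<polyline>` with points (Y-flipped): 112.21,24.98 253.24,8.24 199.37,28.46.

Run 2: power S379 maps to stroke `#000000` (score). The run is open, so emit a `<polyline>` with points (Y-flipped): 220.07,17.13 119.35,23.35.

Run 3: the run's S379 means `#000000` (score). The run is open, so emit a `<polyline>` with points (Y-flipped): 259.35,25.95 317.23,12.03 145.09,63.03 137.56,62.11.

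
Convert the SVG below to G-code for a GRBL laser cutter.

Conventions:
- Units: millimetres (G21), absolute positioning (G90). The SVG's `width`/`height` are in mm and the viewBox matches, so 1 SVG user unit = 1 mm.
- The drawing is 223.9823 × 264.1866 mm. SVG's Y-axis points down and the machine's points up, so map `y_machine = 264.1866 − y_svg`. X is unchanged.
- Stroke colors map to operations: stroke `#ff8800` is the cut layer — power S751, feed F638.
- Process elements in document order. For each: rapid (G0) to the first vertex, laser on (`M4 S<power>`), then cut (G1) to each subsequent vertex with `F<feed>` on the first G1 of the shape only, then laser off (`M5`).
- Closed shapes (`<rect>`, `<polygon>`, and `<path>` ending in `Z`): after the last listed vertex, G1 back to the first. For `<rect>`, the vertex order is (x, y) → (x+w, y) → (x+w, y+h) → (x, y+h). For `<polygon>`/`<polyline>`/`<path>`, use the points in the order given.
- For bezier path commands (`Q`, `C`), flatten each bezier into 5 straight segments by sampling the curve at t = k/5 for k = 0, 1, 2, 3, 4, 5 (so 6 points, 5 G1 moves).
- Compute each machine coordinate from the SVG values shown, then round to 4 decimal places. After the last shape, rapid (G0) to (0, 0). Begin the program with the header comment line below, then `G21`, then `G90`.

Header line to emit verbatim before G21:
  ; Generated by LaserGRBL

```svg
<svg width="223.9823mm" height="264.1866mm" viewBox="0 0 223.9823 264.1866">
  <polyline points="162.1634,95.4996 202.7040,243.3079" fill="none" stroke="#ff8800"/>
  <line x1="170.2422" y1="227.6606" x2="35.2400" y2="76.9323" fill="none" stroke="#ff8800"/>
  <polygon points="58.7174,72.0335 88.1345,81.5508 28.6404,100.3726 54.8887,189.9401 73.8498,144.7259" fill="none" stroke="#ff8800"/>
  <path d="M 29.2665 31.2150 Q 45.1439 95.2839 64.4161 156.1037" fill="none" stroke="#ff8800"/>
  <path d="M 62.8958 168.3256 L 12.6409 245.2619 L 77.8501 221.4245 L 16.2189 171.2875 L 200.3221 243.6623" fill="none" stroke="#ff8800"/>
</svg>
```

Since the viewBox matches the mm dimensions, user units are millimetres directly. The only transform is the Y-flip y_m = 264.1866 − y_svg.

Shape 1 is a line segment drawn with `<polyline>`. Its stroke #ff8800 means cut at S751, F638. After flipping Y the toolpath is (162.1634,168.6870) → (202.7040,20.8787).

Shape 2 is a line segment drawn with `<line>`. Its stroke #ff8800 means cut at S751, F638. After flipping Y the toolpath is (170.2422,36.5260) → (35.2400,187.2543).

Shape 3 is a closed polygon drawn with `<polygon>`. Its stroke #ff8800 means cut at S751, F638. After flipping Y the toolpath is (58.7174,192.1531) → (88.1345,182.6358) → (28.6404,163.8140) → (54.8887,74.2465) → (73.8498,119.4607) → (58.7174,192.1531), returning to the start.

Shape 4 is a quadratic bezier drawn with `<path>`. Its stroke #ff8800 means cut at S751, F638. After flipping Y the toolpath is (29.2665,232.9716) → (35.7533,207.4740) → (42.5116,182.2363) → (49.5415,157.2586) → (56.8430,132.5408) → (64.4161,108.0829).

Shape 5 is a open polyline drawn with `<path>`. Its stroke #ff8800 means cut at S751, F638. After flipping Y the toolpath is (62.8958,95.8610) → (12.6409,18.9247) → (77.8501,42.7621) → (16.2189,92.8991) → (200.3221,20.5243).

; Generated by LaserGRBL
G21
G90
G0 X162.1634 Y168.6870
M4 S751
G1 X202.7040 Y20.8787 F638
M5
G0 X170.2422 Y36.5260
M4 S751
G1 X35.2400 Y187.2543 F638
M5
G0 X58.7174 Y192.1531
M4 S751
G1 X88.1345 Y182.6358 F638
G1 X28.6404 Y163.8140
G1 X54.8887 Y74.2465
G1 X73.8498 Y119.4607
G1 X58.7174 Y192.1531
M5
G0 X29.2665 Y232.9716
M4 S751
G1 X35.7533 Y207.4740 F638
G1 X42.5116 Y182.2363
G1 X49.5415 Y157.2586
G1 X56.8430 Y132.5408
G1 X64.4161 Y108.0829
M5
G0 X62.8958 Y95.8610
M4 S751
G1 X12.6409 Y18.9247 F638
G1 X77.8501 Y42.7621
G1 X16.2189 Y92.8991
G1 X200.3221 Y20.5243
M5
G0 X0.0000 Y0.0000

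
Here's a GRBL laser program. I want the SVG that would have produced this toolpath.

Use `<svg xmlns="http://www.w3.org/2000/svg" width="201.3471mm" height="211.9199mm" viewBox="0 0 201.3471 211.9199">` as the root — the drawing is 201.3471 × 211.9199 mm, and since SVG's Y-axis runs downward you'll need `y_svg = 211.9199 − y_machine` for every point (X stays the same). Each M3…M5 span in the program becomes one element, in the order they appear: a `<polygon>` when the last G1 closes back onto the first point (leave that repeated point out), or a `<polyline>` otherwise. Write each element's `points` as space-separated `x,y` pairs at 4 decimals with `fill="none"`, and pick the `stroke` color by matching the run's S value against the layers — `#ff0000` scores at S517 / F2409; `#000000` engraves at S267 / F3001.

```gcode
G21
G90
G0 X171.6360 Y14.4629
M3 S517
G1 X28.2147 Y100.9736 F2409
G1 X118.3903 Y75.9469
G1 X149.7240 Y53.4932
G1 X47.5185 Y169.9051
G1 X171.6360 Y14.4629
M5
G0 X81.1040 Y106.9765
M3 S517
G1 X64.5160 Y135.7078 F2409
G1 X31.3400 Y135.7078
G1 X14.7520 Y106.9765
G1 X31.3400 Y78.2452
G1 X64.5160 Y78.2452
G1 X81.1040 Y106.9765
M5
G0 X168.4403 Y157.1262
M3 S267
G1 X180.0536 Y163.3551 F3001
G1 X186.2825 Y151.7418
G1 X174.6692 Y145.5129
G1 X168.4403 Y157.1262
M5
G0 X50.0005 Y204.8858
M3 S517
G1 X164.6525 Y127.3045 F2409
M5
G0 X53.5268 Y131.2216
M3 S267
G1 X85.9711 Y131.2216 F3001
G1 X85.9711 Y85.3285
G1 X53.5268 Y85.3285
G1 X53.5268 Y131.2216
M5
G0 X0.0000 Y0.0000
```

<svg xmlns="http://www.w3.org/2000/svg" width="201.3471mm" height="211.9199mm" viewBox="0 0 201.3471 211.9199">
  <polygon points="171.6360,197.4570 28.2147,110.9463 118.3903,135.9730 149.7240,158.4267 47.5185,42.0148" fill="none" stroke="#ff0000"/>
  <polygon points="81.1040,104.9434 64.5160,76.2121 31.3400,76.2121 14.7520,104.9434 31.3400,133.6747 64.5160,133.6747" fill="none" stroke="#ff0000"/>
  <polygon points="168.4403,54.7937 180.0536,48.5648 186.2825,60.1781 174.6692,66.4070" fill="none" stroke="#000000"/>
  <polyline points="50.0005,7.0341 164.6525,84.6154" fill="none" stroke="#ff0000"/>
  <polygon points="53.5268,80.6983 85.9711,80.6983 85.9711,126.5914 53.5268,126.5914" fill="none" stroke="#000000"/>
</svg>

Machine Y-up, SVG Y-down with viewBox height 211.9199, so y_svg = 211.9199 − y_machine; X carries over.

Run 1: the run's S517 means `#ff0000` (score). The run returns to its start, so emit a `<polygon>` with points (Y-flipped): 171.6360,197.4570 28.2147,110.9463 118.3903,135.9730 149.7240,158.4267 47.5185,42.0148.

Run 2: S517 ⇒ score layer `#ff0000`. The run returns to its start, so emit a `<polygon>` with points (Y-flipped): 81.1040,104.9434 64.5160,76.2121 31.3400,76.2121 14.7520,104.9434 31.3400,133.6747 64.5160,133.6747.

Run 3: power S267 maps to stroke `#000000` (engrave). The run returns to its start, so emit a `<polygon>` with points (Y-flipped): 168.4403,54.7937 180.0536,48.5648 186.2825,60.1781 174.6692,66.4070.

Run 4: power S517 maps to stroke `#ff0000` (score). The run is open, so emit a `<polyline>` with points (Y-flipped): 50.0005,7.0341 164.6525,84.6154.

Run 5: S267 ⇒ engrave layer `#000000`. The run returns to its start, so emit a `<polygon>` with points (Y-flipped): 53.5268,80.6983 85.9711,80.6983 85.9711,126.5914 53.5268,126.5914.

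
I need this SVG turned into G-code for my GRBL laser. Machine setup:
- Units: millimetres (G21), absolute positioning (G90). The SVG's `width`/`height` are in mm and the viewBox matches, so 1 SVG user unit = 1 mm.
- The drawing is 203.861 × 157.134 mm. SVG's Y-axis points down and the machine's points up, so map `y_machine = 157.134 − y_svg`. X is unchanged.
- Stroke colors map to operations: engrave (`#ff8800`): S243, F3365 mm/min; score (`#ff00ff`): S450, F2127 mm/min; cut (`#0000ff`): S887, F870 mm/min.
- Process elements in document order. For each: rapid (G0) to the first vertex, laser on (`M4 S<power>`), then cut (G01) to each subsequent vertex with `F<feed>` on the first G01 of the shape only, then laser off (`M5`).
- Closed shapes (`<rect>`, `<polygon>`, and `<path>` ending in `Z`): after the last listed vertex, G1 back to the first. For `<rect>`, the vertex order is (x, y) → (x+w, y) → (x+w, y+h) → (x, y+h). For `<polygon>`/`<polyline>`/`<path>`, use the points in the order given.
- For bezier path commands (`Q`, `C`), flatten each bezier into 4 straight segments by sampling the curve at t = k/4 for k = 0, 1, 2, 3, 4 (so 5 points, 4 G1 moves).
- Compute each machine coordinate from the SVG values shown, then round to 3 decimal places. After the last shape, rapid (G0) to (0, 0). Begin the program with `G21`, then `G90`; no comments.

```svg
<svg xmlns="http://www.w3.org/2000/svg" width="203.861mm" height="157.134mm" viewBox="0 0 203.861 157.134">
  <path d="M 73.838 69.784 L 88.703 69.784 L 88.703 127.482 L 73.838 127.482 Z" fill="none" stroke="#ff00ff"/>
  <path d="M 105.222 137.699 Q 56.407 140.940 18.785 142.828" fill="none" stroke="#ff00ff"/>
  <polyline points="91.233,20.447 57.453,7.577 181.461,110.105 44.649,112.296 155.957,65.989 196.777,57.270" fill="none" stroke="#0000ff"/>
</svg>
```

viewBox `0 0 203.861 157.134` with mm width/height → 1 unit = 1 mm. Flip: y_m = 157.134 − y_svg.

**Shape 1** — `<path>` rectangle, stroke `#ff00ff` → score (S450, F2127). Machine vertices: (73.838,87.350) → (88.703,87.350) → (88.703,29.652) → (73.838,29.652) → (73.838,87.350). Closed: final G1 returns to the first vertex.

**Shape 2** — `<path>` quadratic bezier, stroke `#ff00ff` → score (S450, F2127). Control points (SVG): P0=(105.222,137.699), P1=(56.407,140.940), P2=(18.785,142.828); sampled at t=k/4. Machine vertices: (105.222,19.435) → (81.514,17.899) → (59.205,16.532) → (38.296,15.335) → (18.785,14.306). Open path.

**Shape 3** — `<polyline>` open polyline, stroke `#0000ff` → cut (S887, F870). Machine vertices: (91.233,136.687) → (57.453,149.557) → (181.461,47.029) → (44.649,44.838) → (155.957,91.145) → (196.777,99.864). Open path.

G21
G90
G0 X73.838 Y87.350
M4 S450
G01 X88.703 Y87.350 F2127
G01 X88.703 Y29.652
G01 X73.838 Y29.652
G01 X73.838 Y87.350
M5
G0 X105.222 Y19.435
M4 S450
G01 X81.514 Y17.899 F2127
G01 X59.205 Y16.532
G01 X38.296 Y15.335
G01 X18.785 Y14.306
M5
G0 X91.233 Y136.687
M4 S887
G01 X57.453 Y149.557 F870
G01 X181.461 Y47.029
G01 X44.649 Y44.838
G01 X155.957 Y91.145
G01 X196.777 Y99.864
M5
G0 X0.000 Y0.000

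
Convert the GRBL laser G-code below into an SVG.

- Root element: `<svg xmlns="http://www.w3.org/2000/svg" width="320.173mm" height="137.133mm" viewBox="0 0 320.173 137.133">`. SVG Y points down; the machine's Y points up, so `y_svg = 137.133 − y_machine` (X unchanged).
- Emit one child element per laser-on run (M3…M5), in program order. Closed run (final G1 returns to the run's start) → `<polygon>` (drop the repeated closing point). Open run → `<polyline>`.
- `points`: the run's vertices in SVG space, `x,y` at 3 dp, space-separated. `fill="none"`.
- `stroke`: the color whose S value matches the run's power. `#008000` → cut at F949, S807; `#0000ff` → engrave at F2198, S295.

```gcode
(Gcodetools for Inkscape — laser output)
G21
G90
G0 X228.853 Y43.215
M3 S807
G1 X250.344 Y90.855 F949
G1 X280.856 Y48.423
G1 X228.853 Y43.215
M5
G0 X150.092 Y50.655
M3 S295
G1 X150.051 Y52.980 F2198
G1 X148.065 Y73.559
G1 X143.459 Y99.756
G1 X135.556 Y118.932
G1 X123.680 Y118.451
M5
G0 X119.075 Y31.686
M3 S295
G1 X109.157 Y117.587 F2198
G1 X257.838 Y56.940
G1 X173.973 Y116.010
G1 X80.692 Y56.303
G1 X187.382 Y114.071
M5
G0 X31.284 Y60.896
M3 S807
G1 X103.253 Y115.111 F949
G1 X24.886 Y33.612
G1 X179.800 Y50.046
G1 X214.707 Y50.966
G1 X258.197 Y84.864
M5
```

<svg xmlns="http://www.w3.org/2000/svg" width="320.173mm" height="137.133mm" viewBox="0 0 320.173 137.133">
  <polygon points="228.853,93.918 250.344,46.278 280.856,88.710" fill="none" stroke="#008000"/>
  <polyline points="150.092,86.478 150.051,84.153 148.065,63.574 143.459,37.377 135.556,18.201 123.680,18.682" fill="none" stroke="#0000ff"/>
  <polyline points="119.075,105.447 109.157,19.546 257.838,80.193 173.973,21.123 80.692,80.830 187.382,23.062" fill="none" stroke="#0000ff"/>
  <polyline points="31.284,76.237 103.253,22.022 24.886,103.521 179.800,87.087 214.707,86.167 258.197,52.269" fill="none" stroke="#008000"/>
</svg>

Each laser-on run becomes one SVG element. Flip Y back into SVG space with y_svg = 137.133 − y_machine.

Run 1: S807 ⇒ cut layer `#008000`. The run returns to its start, so emit a `<polygon>` with points (Y-flipped): 228.853,93.918 250.344,46.278 280.856,88.710.

Run 2: power S295 maps to stroke `#0000ff` (engrave). The run is open, so emit a `<polyline>` with points (Y-flipped): 150.092,86.478 150.051,84.153 148.065,63.574 143.459,37.377 135.556,18.201 123.680,18.682.

Run 3: power S295 maps to stroke `#0000ff` (engrave). The run is open, so emit a `<polyline>` with points (Y-flipped): 119.075,105.447 109.157,19.546 257.838,80.193 173.973,21.123 80.692,80.830 187.382,23.062.

Run 4: power S807 maps to stroke `#008000` (cut). The run is open, so emit a `<polyline>` with points (Y-flipped): 31.284,76.237 103.253,22.022 24.886,103.521 179.800,87.087 214.707,86.167 258.197,52.269.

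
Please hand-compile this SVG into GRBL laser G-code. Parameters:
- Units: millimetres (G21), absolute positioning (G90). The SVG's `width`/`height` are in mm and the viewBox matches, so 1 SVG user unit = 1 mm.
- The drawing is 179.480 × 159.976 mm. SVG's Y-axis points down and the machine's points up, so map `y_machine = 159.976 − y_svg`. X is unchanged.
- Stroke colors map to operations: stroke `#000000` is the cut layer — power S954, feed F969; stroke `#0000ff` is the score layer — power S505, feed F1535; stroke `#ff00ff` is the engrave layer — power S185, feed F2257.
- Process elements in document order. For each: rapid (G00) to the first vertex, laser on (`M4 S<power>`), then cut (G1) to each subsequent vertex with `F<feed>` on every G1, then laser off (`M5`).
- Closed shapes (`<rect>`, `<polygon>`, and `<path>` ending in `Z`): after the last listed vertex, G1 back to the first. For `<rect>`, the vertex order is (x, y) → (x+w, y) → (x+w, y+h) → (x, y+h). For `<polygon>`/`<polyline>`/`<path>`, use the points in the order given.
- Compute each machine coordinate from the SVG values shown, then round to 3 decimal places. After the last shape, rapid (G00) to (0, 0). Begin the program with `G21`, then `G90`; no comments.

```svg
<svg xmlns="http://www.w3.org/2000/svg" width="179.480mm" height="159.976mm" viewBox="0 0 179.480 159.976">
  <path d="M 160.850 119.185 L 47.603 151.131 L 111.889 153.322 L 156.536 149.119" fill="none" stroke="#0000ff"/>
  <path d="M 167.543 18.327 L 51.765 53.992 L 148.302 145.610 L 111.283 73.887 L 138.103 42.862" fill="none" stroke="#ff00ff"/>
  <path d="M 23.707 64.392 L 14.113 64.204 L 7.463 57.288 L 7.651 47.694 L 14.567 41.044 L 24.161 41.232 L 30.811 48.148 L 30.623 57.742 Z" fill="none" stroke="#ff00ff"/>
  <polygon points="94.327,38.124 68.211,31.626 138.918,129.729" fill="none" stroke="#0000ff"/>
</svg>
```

viewBox `0 0 179.480 159.976` with mm width/height → 1 unit = 1 mm. Flip: y_m = 159.976 − y_svg.

**Shape 1** — `<path>` open polyline, stroke `#0000ff` → score (S505, F1535). Machine vertices: (160.850,40.791) → (47.603,8.845) → (111.889,6.654) → (156.536,10.857). Open path.

**Shape 2** — `<path>` open polyline, stroke `#ff00ff` → engrave (S185, F2257). Machine vertices: (167.543,141.649) → (51.765,105.984) → (148.302,14.366) → (111.283,86.089) → (138.103,117.114). Open path.

**Shape 3** — `<path>` regular polygon, stroke `#ff00ff` → engrave (S185, F2257). Machine vertices: (23.707,95.584) → (14.113,95.772) → (7.463,102.688) → (7.651,112.282) → (14.567,118.932) → (24.161,118.744) → (30.811,111.828) → (30.623,102.234) → (23.707,95.584). Closed: final G1 returns to the first vertex.

**Shape 4** — `<polygon>` closed polygon, stroke `#0000ff` → score (S505, F1535). Machine vertices: (94.327,121.852) → (68.211,128.350) → (138.918,30.247) → (94.327,121.852). Closed: final G1 returns to the first vertex.

G21
G90
G00 X160.850 Y40.791
M4 S505
G1 X47.603 Y8.845 F1535
G1 X111.889 Y6.654 F1535
G1 X156.536 Y10.857 F1535
M5
G00 X167.543 Y141.649
M4 S185
G1 X51.765 Y105.984 F2257
G1 X148.302 Y14.366 F2257
G1 X111.283 Y86.089 F2257
G1 X138.103 Y117.114 F2257
M5
G00 X23.707 Y95.584
M4 S185
G1 X14.113 Y95.772 F2257
G1 X7.463 Y102.688 F2257
G1 X7.651 Y112.282 F2257
G1 X14.567 Y118.932 F2257
G1 X24.161 Y118.744 F2257
G1 X30.811 Y111.828 F2257
G1 X30.623 Y102.234 F2257
G1 X23.707 Y95.584 F2257
M5
G00 X94.327 Y121.852
M4 S505
G1 X68.211 Y128.350 F1535
G1 X138.918 Y30.247 F1535
G1 X94.327 Y121.852 F1535
M5
G00 X0.000 Y0.000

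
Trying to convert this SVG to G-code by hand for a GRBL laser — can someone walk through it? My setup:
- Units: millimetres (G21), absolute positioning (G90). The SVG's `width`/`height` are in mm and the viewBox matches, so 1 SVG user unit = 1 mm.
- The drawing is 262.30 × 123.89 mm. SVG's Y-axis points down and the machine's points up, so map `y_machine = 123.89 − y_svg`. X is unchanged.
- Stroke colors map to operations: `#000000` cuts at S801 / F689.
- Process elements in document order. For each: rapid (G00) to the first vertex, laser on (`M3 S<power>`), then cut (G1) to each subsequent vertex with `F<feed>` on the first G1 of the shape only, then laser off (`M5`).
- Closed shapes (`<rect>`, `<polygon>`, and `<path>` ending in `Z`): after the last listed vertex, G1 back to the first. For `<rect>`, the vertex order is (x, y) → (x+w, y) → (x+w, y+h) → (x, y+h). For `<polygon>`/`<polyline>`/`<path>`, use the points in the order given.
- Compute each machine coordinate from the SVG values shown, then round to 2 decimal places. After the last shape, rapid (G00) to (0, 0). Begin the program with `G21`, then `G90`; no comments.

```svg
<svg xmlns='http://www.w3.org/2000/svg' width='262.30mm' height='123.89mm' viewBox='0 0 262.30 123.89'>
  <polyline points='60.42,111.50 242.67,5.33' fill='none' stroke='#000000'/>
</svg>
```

viewBox `0 0 262.30 123.89` with mm width/height → 1 unit = 1 mm. Flip: y_m = 123.89 − y_svg.

**Shape 1** — `<polyline>` line segment, stroke `#000000` → cut (S801, F689). Machine vertices: (60.42,12.39) → (242.67,118.56). Open path.

G21
G90
G00 X60.42 Y12.39
M3 S801
G1 X242.67 Y118.56 F689
M5
G00 X0.00 Y0.00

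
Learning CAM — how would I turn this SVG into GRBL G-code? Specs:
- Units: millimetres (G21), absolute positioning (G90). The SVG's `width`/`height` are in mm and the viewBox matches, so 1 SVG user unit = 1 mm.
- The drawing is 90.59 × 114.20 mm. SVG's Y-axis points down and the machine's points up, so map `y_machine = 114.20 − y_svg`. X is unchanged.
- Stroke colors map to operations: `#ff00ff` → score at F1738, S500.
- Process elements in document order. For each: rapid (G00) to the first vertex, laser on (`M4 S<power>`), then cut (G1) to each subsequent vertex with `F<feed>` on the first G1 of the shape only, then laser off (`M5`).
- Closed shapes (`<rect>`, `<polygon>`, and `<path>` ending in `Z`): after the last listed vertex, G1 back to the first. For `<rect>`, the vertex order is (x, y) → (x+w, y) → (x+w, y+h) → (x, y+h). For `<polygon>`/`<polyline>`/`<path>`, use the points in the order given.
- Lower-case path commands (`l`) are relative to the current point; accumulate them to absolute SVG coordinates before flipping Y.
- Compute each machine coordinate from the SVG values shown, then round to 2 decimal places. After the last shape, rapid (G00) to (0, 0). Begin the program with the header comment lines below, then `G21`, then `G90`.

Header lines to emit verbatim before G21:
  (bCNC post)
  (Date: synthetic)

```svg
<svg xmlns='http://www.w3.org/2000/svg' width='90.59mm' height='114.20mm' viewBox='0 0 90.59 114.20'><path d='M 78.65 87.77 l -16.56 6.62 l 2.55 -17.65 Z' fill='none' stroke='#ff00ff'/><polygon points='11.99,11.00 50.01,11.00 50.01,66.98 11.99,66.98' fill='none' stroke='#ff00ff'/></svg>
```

(bCNC post)
(Date: synthetic)
G21
G90
G00 X78.65 Y26.43
M4 S500
G1 X62.09 Y19.81 F1738
G1 X64.64 Y37.46
G1 X78.65 Y26.43
M5
G00 X11.99 Y103.20
M4 S500
G1 X50.01 Y103.20 F1738
G1 X50.01 Y47.22
G1 X11.99 Y47.22
G1 X11.99 Y103.20
M5
G00 X0.00 Y0.00

viewBox `0 0 90.59 114.20` with mm width/height → 1 unit = 1 mm. Flip: y_m = 114.20 − y_svg.

**Shape 1** — `<path>` regular polygon, stroke `#ff00ff` → score (S500, F1738). Machine vertices: (78.65,26.43) → (62.09,19.81) → (64.64,37.46) → (78.65,26.43). Closed: final G1 returns to the first vertex.

**Shape 2** — `<polygon>` rectangle, stroke `#ff00ff` → score (S500, F1738). Machine vertices: (11.99,103.20) → (50.01,103.20) → (50.01,47.22) → (11.99,47.22) → (11.99,103.20). Closed: final G1 returns to the first vertex.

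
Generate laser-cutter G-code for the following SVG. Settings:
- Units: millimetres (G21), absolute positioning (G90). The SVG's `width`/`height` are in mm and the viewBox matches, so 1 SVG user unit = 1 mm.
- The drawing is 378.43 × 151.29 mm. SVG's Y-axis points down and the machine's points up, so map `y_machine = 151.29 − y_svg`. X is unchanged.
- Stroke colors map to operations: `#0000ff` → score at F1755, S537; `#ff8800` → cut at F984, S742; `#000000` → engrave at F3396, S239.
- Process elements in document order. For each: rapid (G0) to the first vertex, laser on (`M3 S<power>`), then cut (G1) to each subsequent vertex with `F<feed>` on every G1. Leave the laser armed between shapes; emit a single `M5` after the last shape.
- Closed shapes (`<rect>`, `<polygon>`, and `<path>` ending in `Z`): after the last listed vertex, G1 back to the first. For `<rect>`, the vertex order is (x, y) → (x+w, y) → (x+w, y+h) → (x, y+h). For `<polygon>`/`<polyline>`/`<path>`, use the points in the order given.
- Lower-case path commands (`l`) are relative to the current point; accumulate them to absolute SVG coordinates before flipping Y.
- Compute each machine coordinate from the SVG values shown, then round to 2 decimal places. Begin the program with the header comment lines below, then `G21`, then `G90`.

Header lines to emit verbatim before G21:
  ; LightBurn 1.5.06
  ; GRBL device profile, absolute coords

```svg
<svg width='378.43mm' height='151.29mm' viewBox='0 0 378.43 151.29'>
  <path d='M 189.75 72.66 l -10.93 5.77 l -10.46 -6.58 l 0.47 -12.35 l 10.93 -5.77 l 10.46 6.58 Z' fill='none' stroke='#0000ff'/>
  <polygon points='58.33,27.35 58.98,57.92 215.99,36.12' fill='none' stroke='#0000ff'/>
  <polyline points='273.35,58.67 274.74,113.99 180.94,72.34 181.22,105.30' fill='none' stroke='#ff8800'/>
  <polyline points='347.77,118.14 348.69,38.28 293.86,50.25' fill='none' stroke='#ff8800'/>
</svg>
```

; LightBurn 1.5.06
; GRBL device profile, absolute coords
G21
G90
G0 X189.75 Y78.63
M3 S537
G1 X178.82 Y72.86 F1755
G1 X168.36 Y79.44 F1755
G1 X168.83 Y91.79 F1755
G1 X179.76 Y97.56 F1755
G1 X190.22 Y90.98 F1755
G1 X189.75 Y78.63 F1755
G0 X58.33 Y123.94
M3 S537
G1 X58.98 Y93.37 F1755
G1 X215.99 Y115.17 F1755
G1 X58.33 Y123.94 F1755
G0 X273.35 Y92.62
M3 S742
G1 X274.74 Y37.30 F984
G1 X180.94 Y78.95 F984
G1 X181.22 Y45.99 F984
G0 X347.77 Y33.15
M3 S742
G1 X348.69 Y113.01 F984
G1 X293.86 Y101.04 F984
M5

1 u = 1 mm; y_m = 151.29 − y.

[1] `<path>` regular polygon, #0000ff→score S537 F1755: (189.75,78.63) → (178.82,72.86) → (168.36,79.44) → (168.83,91.79) → (179.76,97.56) → (190.22,90.98) → (189.75,78.63) (closed)

[2] `<polygon>` closed polygon, #0000ff→score S537 F1755: (58.33,123.94) → (58.98,93.37) → (215.99,115.17) → (58.33,123.94) (closed)

[3] `<polyline>` open polyline, #ff8800→cut S742 F984: (273.35,92.62) → (274.74,37.30) → (180.94,78.95) → (181.22,45.99)

[4] `<polyline>` open polyline, #ff8800→cut S742 F984: (347.77,33.15) → (348.69,113.01) → (293.86,101.04)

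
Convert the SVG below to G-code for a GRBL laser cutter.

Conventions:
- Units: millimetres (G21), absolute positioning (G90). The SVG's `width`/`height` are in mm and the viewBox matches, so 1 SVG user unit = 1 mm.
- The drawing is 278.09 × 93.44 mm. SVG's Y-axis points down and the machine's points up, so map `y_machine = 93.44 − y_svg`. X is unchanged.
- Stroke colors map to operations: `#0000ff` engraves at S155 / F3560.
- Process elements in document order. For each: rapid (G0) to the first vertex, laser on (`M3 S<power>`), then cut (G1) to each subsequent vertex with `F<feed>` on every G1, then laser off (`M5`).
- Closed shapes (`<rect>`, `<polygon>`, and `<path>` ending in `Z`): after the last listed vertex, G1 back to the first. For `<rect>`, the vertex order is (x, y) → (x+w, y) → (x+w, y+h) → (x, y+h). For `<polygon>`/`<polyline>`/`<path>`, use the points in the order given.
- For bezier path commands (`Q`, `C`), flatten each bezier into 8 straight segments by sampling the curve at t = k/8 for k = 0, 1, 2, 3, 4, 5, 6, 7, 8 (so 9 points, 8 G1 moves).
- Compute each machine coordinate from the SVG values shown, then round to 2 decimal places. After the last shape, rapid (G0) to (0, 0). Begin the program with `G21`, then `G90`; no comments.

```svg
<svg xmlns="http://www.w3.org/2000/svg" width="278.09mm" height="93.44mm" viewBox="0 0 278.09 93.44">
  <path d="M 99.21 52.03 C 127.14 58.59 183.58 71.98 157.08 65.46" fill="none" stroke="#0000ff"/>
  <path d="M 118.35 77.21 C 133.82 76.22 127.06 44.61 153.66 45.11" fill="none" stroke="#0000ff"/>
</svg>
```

1 u = 1 mm; y_m = 93.44 − y.

[1] `<path>` cubic bezier, #0000ff→engrave S155 F3560: (99.21,41.41) → (110.80,38.68) → (123.76,35.63) → (136.78,32.56) → (148.56,29.79) → (157.78,27.63) → (163.15,26.41) → (163.35,26.42) → (157.08,27.98)

[2] `<path>` cubic bezier, #0000ff→engrave S155 F3560: (118.35,16.23) → (123.22,17.91) → (126.65,21.73) → (129.31,26.95) → (131.83,32.84) → (134.88,38.65) → (139.10,43.66) → (145.14,47.13) → (153.66,48.33)

G21
G90
G0 X99.21 Y41.41
M3 S155
G1 X110.80 Y38.68 F3560
G1 X123.76 Y35.63 F3560
G1 X136.78 Y32.56 F3560
G1 X148.56 Y29.79 F3560
G1 X157.78 Y27.63 F3560
G1 X163.15 Y26.41 F3560
G1 X163.35 Y26.42 F3560
G1 X157.08 Y27.98 F3560
M5
G0 X118.35 Y16.23
M3 S155
G1 X123.22 Y17.91 F3560
G1 X126.65 Y21.73 F3560
G1 X129.31 Y26.95 F3560
G1 X131.83 Y32.84 F3560
G1 X134.88 Y38.65 F3560
G1 X139.10 Y43.66 F3560
G1 X145.14 Y47.13 F3560
G1 X153.66 Y48.33 F3560
M5
G0 X0.00 Y0.00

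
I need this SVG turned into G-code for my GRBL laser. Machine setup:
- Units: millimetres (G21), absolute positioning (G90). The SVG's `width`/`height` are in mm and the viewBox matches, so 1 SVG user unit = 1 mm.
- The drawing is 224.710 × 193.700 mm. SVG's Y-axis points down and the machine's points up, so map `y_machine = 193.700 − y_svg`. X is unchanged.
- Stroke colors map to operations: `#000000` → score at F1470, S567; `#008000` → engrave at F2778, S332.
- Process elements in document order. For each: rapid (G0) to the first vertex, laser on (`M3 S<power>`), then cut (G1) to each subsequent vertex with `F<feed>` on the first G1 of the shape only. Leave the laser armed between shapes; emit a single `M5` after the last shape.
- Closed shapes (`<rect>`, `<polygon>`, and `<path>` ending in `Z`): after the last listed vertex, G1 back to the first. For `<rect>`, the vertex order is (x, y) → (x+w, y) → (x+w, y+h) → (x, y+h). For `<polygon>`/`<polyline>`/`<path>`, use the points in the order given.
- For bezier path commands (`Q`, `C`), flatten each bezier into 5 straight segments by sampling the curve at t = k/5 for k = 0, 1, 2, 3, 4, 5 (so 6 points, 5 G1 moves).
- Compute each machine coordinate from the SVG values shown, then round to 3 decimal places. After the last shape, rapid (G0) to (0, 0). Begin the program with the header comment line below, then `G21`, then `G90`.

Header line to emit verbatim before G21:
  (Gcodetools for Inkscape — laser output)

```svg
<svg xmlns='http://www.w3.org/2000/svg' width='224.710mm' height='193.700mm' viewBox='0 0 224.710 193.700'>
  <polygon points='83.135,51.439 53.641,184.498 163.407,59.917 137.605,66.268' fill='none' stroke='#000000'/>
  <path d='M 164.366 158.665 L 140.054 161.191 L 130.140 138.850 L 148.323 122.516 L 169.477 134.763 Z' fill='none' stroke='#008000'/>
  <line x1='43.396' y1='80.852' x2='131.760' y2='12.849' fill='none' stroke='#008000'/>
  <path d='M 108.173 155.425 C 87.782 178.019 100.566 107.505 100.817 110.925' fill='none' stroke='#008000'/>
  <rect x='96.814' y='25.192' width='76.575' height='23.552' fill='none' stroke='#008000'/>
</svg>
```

(Gcodetools for Inkscape — laser output)
G21
G90
G0 X83.135 Y142.261
M3 S567
G1 X53.641 Y9.202 F1470
G1 X163.407 Y133.783
G1 X137.605 Y127.432
G1 X83.135 Y142.261
G0 X164.366 Y35.035
M3 S332
G1 X140.054 Y32.509 F2778
G1 X130.140 Y54.850
G1 X148.323 Y71.184
G1 X169.477 Y58.937
G1 X164.366 Y35.035
G0 X43.396 Y112.848
M3 S332
G1 X131.760 Y180.851 F2778
G0 X108.173 Y38.275
M3 S332
G1 X99.554 Y34.555 F2778
G1 X96.702 Y45.163
G1 X97.425 Y62.081
G1 X99.528 Y77.291
G1 X100.817 Y82.775
G0 X96.814 Y168.508
M3 S332
G1 X173.389 Y168.508 F2778
G1 X173.389 Y144.956
G1 X96.814 Y144.956
G1 X96.814 Y168.508
M5
G0 X0.000 Y0.000

1 u = 1 mm; y_m = 193.700 − y.

[1] `<polygon>` closed polygon, #000000→score S567 F1470: (83.135,142.261) → (53.641,9.202) → (163.407,133.783) → (137.605,127.432) → (83.135,142.261) (closed)

[2] `<path>` regular polygon, #008000→engrave S332 F2778: (164.366,35.035) → (140.054,32.509) → (130.140,54.850) → (148.323,71.184) → (169.477,58.937) → (164.366,35.035) (closed)

[3] `<line>` line segment, #008000→engrave S332 F2778: (43.396,112.848) → (131.760,180.851)

[4] `<path>` cubic bezier, #008000→engrave S332 F2778: (108.173,38.275) → (99.554,34.555) → (96.702,45.163) → (97.425,62.081) → (99.528,77.291) → (100.817,82.775)

[5] `<rect>` rectangle, #008000→engrave S332 F2778: (96.814,168.508) → (173.389,168.508) → (173.389,144.956) → (96.814,144.956) → (96.814,168.508) (closed)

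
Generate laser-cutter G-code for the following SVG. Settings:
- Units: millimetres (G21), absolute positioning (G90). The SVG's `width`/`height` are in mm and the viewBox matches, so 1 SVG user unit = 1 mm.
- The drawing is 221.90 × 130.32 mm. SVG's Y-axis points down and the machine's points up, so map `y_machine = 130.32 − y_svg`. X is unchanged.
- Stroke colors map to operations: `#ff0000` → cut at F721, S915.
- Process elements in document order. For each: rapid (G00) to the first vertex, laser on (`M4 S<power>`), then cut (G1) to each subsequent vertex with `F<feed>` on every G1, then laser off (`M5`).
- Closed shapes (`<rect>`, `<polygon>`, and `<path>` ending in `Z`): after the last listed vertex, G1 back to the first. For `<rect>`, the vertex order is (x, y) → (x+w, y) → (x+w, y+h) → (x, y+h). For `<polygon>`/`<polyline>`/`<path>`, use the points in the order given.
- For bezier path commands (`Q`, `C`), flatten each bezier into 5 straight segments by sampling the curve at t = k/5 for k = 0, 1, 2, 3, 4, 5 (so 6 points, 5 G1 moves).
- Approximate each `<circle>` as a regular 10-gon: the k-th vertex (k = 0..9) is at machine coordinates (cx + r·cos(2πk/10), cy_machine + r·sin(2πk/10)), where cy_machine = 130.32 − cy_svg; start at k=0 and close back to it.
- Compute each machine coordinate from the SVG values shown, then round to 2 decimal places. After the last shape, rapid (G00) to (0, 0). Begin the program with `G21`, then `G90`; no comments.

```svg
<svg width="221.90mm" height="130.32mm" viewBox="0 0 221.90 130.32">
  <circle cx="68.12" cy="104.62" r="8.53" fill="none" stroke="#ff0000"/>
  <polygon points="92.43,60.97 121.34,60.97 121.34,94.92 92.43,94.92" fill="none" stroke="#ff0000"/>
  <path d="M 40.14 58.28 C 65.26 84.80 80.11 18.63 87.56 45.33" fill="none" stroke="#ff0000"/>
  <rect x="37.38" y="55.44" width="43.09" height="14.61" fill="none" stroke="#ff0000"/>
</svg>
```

G21
G90
G00 X76.65 Y25.70
M4 S915
G1 X75.02 Y30.71 F721
G1 X70.76 Y33.81 F721
G1 X65.48 Y33.81 F721
G1 X61.22 Y30.71 F721
G1 X59.59 Y25.70 F721
G1 X61.22 Y20.69 F721
G1 X65.48 Y17.59 F721
G1 X70.76 Y17.59 F721
G1 X75.02 Y20.69 F721
G1 X76.65 Y25.70 F721
M5
G00 X92.43 Y69.35
M4 S915
G1 X121.34 Y69.35 F721
G1 X121.34 Y35.40 F721
G1 X92.43 Y35.40 F721
G1 X92.43 Y69.35 F721
M5
G00 X40.14 Y72.04
M4 S915
G1 X54.00 Y65.77 F721
G1 X65.54 Y72.83 F721
G1 X74.88 Y84.33 F721
G1 X82.18 Y91.35 F721
G1 X87.56 Y84.99 F721
M5
G00 X37.38 Y74.88
M4 S915
G1 X80.47 Y74.88 F721
G1 X80.47 Y60.27 F721
G1 X37.38 Y60.27 F721
G1 X37.38 Y74.88 F721
M5
G00 X0.00 Y0.00

1 u = 1 mm; y_m = 130.32 − y.

[1] `<circle>` circle, #ff0000→cut S915 F721: (76.65,25.70) → (75.02,30.71) → (70.76,33.81) → (65.48,33.81) → (61.22,30.71) → (59.59,25.70) → (61.22,20.69) → (65.48,17.59) → (70.76,17.59) → (75.02,20.69) → (76.65,25.70) (closed)

[2] `<polygon>` rectangle, #ff0000→cut S915 F721: (92.43,69.35) → (121.34,69.35) → (121.34,35.40) → (92.43,35.40) → (92.43,69.35) (closed)

[3] `<path>` cubic bezier, #ff0000→cut S915 F721: (40.14,72.04) → (54.00,65.77) → (65.54,72.83) → (74.88,84.33) → (82.18,91.35) → (87.56,84.99)

[4] `<rect>` rectangle, #ff0000→cut S915 F721: (37.38,74.88) → (80.47,74.88) → (80.47,60.27) → (37.38,60.27) → (37.38,74.88) (closed)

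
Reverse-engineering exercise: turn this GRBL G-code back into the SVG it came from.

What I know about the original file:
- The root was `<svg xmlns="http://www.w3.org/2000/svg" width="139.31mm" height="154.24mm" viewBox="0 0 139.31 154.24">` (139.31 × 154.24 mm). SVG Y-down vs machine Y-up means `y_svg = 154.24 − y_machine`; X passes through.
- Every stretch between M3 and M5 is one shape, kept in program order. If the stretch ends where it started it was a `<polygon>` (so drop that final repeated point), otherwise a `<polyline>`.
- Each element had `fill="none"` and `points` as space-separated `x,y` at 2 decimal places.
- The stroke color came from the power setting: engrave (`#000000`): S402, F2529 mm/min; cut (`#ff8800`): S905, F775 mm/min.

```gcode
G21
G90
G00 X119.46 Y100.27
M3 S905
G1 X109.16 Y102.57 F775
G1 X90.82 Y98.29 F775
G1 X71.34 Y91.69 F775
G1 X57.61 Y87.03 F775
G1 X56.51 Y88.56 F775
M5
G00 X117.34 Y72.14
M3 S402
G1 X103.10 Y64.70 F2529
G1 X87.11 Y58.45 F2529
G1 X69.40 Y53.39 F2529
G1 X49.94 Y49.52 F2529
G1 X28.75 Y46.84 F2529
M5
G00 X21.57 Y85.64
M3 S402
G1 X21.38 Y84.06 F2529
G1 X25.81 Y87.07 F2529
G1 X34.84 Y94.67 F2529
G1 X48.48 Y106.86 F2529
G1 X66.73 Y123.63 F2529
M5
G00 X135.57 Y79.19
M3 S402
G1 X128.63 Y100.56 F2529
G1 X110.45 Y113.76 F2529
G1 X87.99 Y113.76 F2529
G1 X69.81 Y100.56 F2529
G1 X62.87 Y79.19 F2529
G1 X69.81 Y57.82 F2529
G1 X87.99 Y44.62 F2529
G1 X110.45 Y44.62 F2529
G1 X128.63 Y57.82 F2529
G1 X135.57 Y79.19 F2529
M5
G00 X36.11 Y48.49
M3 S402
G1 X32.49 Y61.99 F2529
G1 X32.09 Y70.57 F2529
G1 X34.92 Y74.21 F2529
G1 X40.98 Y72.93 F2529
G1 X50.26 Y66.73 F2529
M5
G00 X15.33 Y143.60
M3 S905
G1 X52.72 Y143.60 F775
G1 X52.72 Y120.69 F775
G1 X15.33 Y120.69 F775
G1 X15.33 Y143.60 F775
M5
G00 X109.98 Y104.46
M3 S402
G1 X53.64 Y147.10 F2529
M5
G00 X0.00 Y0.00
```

Each laser-on run becomes one SVG element. Flip Y back into SVG space with y_svg = 154.24 − y_machine.

Run 1: the run's S905 means `#ff8800` (cut). The run is open, so emit a `<polyline>` with points (Y-flipped): 119.46,53.97 109.16,51.67 90.82,55.95 71.34,62.55 57.61,67.21 56.51,65.68.

Run 2: the run's S402 means `#000000` (engrave). The run is open, so emit a `<polyline>` with points (Y-flipped): 117.34,82.10 103.10,89.54 87.11,95.79 69.40,100.85 49.94,104.72 28.75,107.40.

Run 3: the run's S402 means `#000000` (engrave). The run is open, so emit a `<polyline>` with points (Y-flipped): 21.57,68.60 21.38,70.18 25.81,67.17 34.84,59.57 48.48,47.38 66.73,30.61.

Run 4: power S402 maps to stroke `#000000` (engrave). The run returns to its start, so emit a `<polygon>` with points (Y-flipped): 135.57,75.05 128.63,53.68 110.45,40.48 87.99,40.48 69.81,53.68 62.87,75.05 69.81,96.42 87.99,109.62 110.45,109.62 128.63,96.42.

Run 5: the run's S402 means `#000000` (engrave). The run is open, so emit a `<polyline>` with points (Y-flipped): 36.11,105.75 32.49,92.25 32.09,83.67 34.92,80.03 40.98,81.31 50.26,87.51.

Run 6: S905 ⇒ cut layer `#ff8800`. The run returns to its start, so emit a `<polygon>` with points (Y-flipped): 15.33,10.64 52.72,10.64 52.72,33.55 15.33,33.55.

Run 7: power S402 maps to stroke `#000000` (engrave). The run is open, so emit a `<polyline>` with points (Y-flipped): 109.98,49.78 53.64,7.14.

<svg xmlns="http://www.w3.org/2000/svg" width="139.31mm" height="154.24mm" viewBox="0 0 139.31 154.24">
  <polyline points="119.46,53.97 109.16,51.67 90.82,55.95 71.34,62.55 57.61,67.21 56.51,65.68" fill="none" stroke="#ff8800"/>
  <polyline points="117.34,82.10 103.10,89.54 87.11,95.79 69.40,100.85 49.94,104.72 28.75,107.40" fill="none" stroke="#000000"/>
  <polyline points="21.57,68.60 21.38,70.18 25.81,67.17 34.84,59.57 48.48,47.38 66.73,30.61" fill="none" stroke="#000000"/>
  <polygon points="135.57,75.05 128.63,53.68 110.45,40.48 87.99,40.48 69.81,53.68 62.87,75.05 69.81,96.42 87.99,109.62 110.45,109.62 128.63,96.42" fill="none" stroke="#000000"/>
  <polyline points="36.11,105.75 32.49,92.25 32.09,83.67 34.92,80.03 40.98,81.31 50.26,87.51" fill="none" stroke="#000000"/>
  <polygon points="15.33,10.64 52.72,10.64 52.72,33.55 15.33,33.55" fill="none" stroke="#ff8800"/>
  <polyline points="109.98,49.78 53.64,7.14" fill="none" stroke="#000000"/>
</svg>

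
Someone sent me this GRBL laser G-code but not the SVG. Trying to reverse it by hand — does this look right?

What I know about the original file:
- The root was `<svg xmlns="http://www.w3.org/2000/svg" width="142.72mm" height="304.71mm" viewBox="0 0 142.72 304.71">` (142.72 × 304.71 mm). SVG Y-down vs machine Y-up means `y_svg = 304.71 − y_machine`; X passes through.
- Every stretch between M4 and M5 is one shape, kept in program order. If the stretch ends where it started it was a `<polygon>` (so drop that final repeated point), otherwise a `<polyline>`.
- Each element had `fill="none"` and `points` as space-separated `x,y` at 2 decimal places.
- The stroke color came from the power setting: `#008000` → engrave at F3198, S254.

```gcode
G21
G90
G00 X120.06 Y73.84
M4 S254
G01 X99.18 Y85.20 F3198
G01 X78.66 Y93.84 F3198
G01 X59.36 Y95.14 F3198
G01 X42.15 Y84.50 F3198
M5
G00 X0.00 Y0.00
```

y_svg = 304.71 − y_m. Every run uses S254, so all elements get stroke `#008000` (engrave).

[1] open run; points: 120.06,230.87 99.18,219.51 78.66,210.87 59.36,209.57 42.15,220.21

<svg xmlns="http://www.w3.org/2000/svg" width="142.72mm" height="304.71mm" viewBox="0 0 142.72 304.71">
  <polyline points="120.06,230.87 99.18,219.51 78.66,210.87 59.36,209.57 42.15,220.21" fill="none" stroke="#008000"/>
</svg>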